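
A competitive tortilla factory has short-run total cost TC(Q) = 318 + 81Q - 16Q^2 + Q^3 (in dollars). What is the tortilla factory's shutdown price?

$17 per unit

The firm shuts down when price falls below the minimum of average variable cost. AVC = VC/Q = 81 - 16Q + Q^2.
dAVC/dQ = -16 + 2Q = 0 gives Q = 8. min AVC = 81 - 16·8 + 8^2 = 17.
For P < $17 the firm produces nothing.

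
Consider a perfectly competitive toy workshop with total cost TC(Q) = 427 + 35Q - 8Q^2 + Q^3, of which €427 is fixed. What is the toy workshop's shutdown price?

€19 per unit

The shutdown price is the minimum of AVC. VC = 35Q - 8Q^2 + Q^3, so AVC = 35 - 8Q + Q^2.
dAVC/dQ = -8 + 2Q = 0 gives Q = 4. min AVC = 35 - 8·4 + 4^2 = 19.
The firm shuts down for any P below €19.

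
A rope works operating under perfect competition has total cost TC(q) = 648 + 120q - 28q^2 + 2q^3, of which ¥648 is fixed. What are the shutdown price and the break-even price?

Shutdown price = ¥22; break-even price = ¥102

Shutdown price = min AVC. AVC = 120 - 28q + 2q^2, with vertex at q = 7 and minimum ¥22.
ATC = 648/q + 120 - 28q + 2q^2. Setting dATC/dq = −648/q^2 − 28 + 4q = 0 gives q = 9 (since 4·9^3 − 28·9^2 = 648).
min ATC = 648/9 + 120 − 28·9 + 2·9^2 = ¥102. That is the break-even price.
For ¥22 ≤ P < ¥102 the firm produces at a loss; below ¥22 it shuts down.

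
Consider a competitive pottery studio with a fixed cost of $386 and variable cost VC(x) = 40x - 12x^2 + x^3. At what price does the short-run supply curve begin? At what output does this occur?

$4 per unit, at x = 6

The firm shuts down when price falls below the minimum of average variable cost. AVC = VC/x = 40 - 12x + x^2.
dAVC/dx = -12 + 2x = 0 gives x = 6. min AVC = 40 - 12·6 + 6^2 = 4.
So the shutdown price is $4.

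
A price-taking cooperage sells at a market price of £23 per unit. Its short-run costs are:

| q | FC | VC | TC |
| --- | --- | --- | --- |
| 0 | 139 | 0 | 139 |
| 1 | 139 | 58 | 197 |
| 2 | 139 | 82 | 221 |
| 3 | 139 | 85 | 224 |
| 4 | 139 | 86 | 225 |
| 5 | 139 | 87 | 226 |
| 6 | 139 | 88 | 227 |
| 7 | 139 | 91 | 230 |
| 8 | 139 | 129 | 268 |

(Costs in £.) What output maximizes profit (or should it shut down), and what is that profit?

q = 7; profit = -£69

Compute π = P·q − TC at each output: q=0: -139; q=1: -174; q=2: -175; q=3: -155; q=4: -133; q=5: -111; q=6: -89; q=7: -69; q=8: -84.
Profit is maximized at q = 7. AVC there is 91/7 = £13 ≤ P, so producing beats shutting down (which would give -£139).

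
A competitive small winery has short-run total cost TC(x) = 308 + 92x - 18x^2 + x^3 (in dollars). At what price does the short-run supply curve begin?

Short-run supply begins at min AVC. From VC = 92x - 18x^2 + x^3, AVC = 92 - 18x + x^2.
dAVC/dx = -18 + 2x = 0 gives x = 9. min AVC = 92 - 18·9 + 9^2 = 11.
So the shutdown price is $11.

$11 per unit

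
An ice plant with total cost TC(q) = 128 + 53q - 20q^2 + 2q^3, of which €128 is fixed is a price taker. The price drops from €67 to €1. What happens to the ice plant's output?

Output falls from 7 to 0 (the firm shuts down)

AVC = 53 - 20q + 2q^2, minimized at q = 5 where min AVC = €3. MC = 53 - 40q + 6q^2.
With P = €67 above the shutdown price, P = MC gives q = 7.
At P = €1 < min AVC = €3, price no longer covers variable cost at any output, so the firm shuts down: q = 0.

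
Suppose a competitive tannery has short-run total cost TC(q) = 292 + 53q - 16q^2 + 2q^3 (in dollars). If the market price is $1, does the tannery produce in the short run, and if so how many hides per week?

Variable cost is VC = 53q - 16q^2 + 2q^3, so AVC = VC/q = 53 - 16q + 2q^2 and MC = dTC/dq = 53 - 32q + 6q^2.
The AVC parabola has its vertex at q = 16/4 = 4, where AVC = 53 - 16·4 + 2·4^2 = $21.
Since P = $1 < min AVC = $21, price fails to cover variable cost at any output.
Shutting down limits the loss to fixed cost, $292.

Shut down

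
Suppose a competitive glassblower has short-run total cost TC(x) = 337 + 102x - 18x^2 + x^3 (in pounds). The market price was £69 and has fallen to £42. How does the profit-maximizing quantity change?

MC = 102 - 36x + 3x^2; the shutdown threshold is min AVC = £21 (at x = 9).
At P = £69 ≥ min AVC, set P = MC on the rising branch: x = 11.
At P = £42 ≥ min AVC, set P = MC: x = 10. The firm stays open but cuts output.

Output falls from 11 to 10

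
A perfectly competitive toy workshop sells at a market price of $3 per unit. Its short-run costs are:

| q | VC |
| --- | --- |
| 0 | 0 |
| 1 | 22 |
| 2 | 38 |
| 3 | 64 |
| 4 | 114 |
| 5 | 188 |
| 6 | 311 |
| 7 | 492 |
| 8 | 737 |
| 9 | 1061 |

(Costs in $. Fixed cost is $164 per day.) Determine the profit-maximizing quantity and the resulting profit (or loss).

q = 0 (shut down); profit = -$164

Tabulate TR − TC: q=0: -164; q=1: -183; q=2: -196; q=3: -219; q=4: -266; q=5: -337; q=6: -457; q=7: -635; q=8: -877; q=9: -1198.
Profit is highest at q = 0. Equivalently, the lowest AVC in the table is 38/2 ≈ $19 at q = 2, and P = $3 falls below it — price never covers variable cost, so the firm shuts down and loses only its fixed cost.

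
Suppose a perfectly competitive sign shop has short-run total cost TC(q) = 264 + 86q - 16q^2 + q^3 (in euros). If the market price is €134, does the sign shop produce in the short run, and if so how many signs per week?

Strip out fixed cost: VC = 86q - 16q^2 + q^3. Then AVC = 86 - 16q + q^2 and MC = 86 - 32q + 3q^2.
The AVC parabola has its vertex at q = 16/2 = 8, where AVC = 86 - 16·8 + 8^2 = €22.
P = €134 exceeds min AVC = €22, so the firm stays open.
Solving P = MC: -48 - 32q + 3q^2 = 0 ⇒ q = -4/3 or 12. On the upward-sloping branch, q* = 12.
Check: AVC at q = 12 is €38 ≤ P, so revenue covers variable cost.
Profit = P·q − TC = 134·12 − 720 = €888.

Produce at q = 12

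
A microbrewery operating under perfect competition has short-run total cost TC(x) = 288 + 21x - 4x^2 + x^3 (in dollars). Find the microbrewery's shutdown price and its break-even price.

Shutdown price = $17; break-even price = $81

Shutdown price = min AVC. AVC = 21 - 4x + x^2, with vertex at x = 2 and minimum $17.
ATC = 288/x + 21 - 4x + x^2. Setting dATC/dx = −288/x^2 − 4 + 2x = 0 gives x = 6 (since 2·6^3 − 4·6^2 = 288).
min ATC = 288/6 + 21 − 4·6 + 6^2 = $81. That is the break-even price.
For $17 ≤ P < $81 the firm produces at a loss; below $17 it shuts down.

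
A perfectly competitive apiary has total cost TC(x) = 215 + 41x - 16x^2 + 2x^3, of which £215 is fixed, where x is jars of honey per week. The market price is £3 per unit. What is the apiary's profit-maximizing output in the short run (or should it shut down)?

Strip out fixed cost: VC = 41x - 16x^2 + 2x^3. Then AVC = 41 - 16x + 2x^2 and MC = 41 - 32x + 6x^2.
AVC hits its minimum where MC = AVC, at x = 4, giving min AVC = 41 - 16·4 + 2·4^2 = £9.
With P < min AVC (£3 < £9), every unit sold adds to the loss.
Best response: produce nothing and absorb the £215 fixed cost.

Shut down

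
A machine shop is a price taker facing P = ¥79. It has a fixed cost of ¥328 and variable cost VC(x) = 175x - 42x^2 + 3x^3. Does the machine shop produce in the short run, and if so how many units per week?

Produce at x = 8

Variable cost is VC = 175x - 42x^2 + 3x^3, so AVC = VC/x = 175 - 42x + 3x^2 and MC = dTC/dx = 175 - 84x + 9x^2.
The AVC parabola has its vertex at x = 42/6 = 7, where AVC = 175 - 42·7 + 3·7^2 = ¥28.
P = ¥79 exceeds min AVC = ¥28, so the firm stays open.
P = MC gives 96 - 84x + 9x^2 = 0, with roots 4/3 and 8. Take the larger (rising MC): x* = 8.
Check: AVC at x = 8 is ¥31 ≤ P, so revenue covers variable cost.
Profit = P·x − TC = 79·8 − 576 = ¥56.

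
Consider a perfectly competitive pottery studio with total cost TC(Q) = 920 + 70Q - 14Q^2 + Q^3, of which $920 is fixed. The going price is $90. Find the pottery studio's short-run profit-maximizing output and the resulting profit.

AVC = 70 - 14Q + Q^2; min AVC = $21 at Q = 7. Since P = $90 ≥ min AVC, the firm produces.
With MC = 70 - 28Q + 3Q^2, P = MC on the upward-sloping part at Q* = 10.
TR = 90·10 = 900. TC = 920 + 300 = 1220. Profit = 900 − 1220 = -$320.
Shutting down would mean losing the fixed cost of $920, so operating at a loss of $320 is better by $600.

Profit = -$320 at Q = 10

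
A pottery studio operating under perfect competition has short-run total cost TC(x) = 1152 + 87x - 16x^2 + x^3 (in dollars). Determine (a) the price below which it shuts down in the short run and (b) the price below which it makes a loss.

AVC = 87 - 16x + x^2; minimized at x = 8, giving min AVC = $23. That is the shutdown price.
ATC = 1152/x + 87 - 16x + x^2. Setting dATC/dx = −1152/x^2 − 16 + 2x = 0 gives x = 12 (since 2·12^3 − 16·12^2 = 1152).
min ATC = 1152/12 + 87 − 16·12 + 12^2 = $135. That is the break-even price.
For $23 ≤ P < $135 the firm produces at a loss; below $23 it shuts down.

Shutdown price = $23; break-even price = $135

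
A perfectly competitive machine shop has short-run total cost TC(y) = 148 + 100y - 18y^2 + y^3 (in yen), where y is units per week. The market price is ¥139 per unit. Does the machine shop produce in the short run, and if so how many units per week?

Produce at y = 13

Strip out fixed cost: VC = 100y - 18y^2 + y^3. Then AVC = 100 - 18y + y^2 and MC = 100 - 36y + 3y^2.
The AVC parabola has its vertex at y = 18/2 = 9, where AVC = 100 - 18·9 + 9^2 = ¥19.
Since P = ¥139 ≥ min AVC = ¥19, price covers variable cost and the firm should produce.
P = MC gives -39 - 36y + 3y^2 = 0, with roots -1 and 13. Take the larger (rising MC): y* = 13.
Check: AVC at y = 13 is ¥35 ≤ P, so revenue covers variable cost.
Profit = P·y − TC = 139·13 − 603 = ¥1204.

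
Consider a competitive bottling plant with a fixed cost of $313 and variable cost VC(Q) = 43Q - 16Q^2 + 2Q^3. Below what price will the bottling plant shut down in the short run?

The shutdown price is the minimum of AVC. VC = 43Q - 16Q^2 + 2Q^3, so AVC = 43 - 16Q + 2Q^2.
At the minimum of AVC, MC = AVC. MC = 43 - 32Q + 6Q^2; setting MC = AVC gives 4Q^2 - 16Q = 0, so Q = 4. min AVC = 11.
The firm shuts down for any P below $11.

$11 per unit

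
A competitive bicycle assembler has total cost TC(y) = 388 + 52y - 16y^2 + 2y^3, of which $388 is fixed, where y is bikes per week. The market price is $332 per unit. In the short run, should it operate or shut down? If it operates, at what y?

Produce at y = 10

Variable cost is VC = 52y - 16y^2 + 2y^3, so AVC = VC/y = 52 - 16y + 2y^2 and MC = dTC/dy = 52 - 32y + 6y^2.
AVC hits its minimum where MC = AVC, at y = 4, giving min AVC = 52 - 16·4 + 2·4^2 = $20.
Since P = $332 ≥ min AVC = $20, price covers variable cost and the firm should produce.
Solving P = MC: -280 - 32y + 6y^2 = 0 ⇒ y = -14/3 or 10. On the upward-sloping branch, y* = 10.
Check: AVC at y = 10 is $92 ≤ P, so revenue covers variable cost.
Profit = P·y − TC = 332·10 − 1308 = $2012.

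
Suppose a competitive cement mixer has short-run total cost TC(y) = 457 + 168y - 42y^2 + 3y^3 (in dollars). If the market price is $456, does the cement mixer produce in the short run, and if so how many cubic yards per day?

Produce at y = 12

Variable cost is VC = 168y - 42y^2 + 3y^3, so AVC = VC/y = 168 - 42y + 3y^2 and MC = dTC/dy = 168 - 84y + 9y^2.
AVC is minimized where dAVC/dy = -42 + 6y = 0, at y = 7; min AVC = 168 - 42·7 + 3·7^2 = $21.
Since P = $456 ≥ min AVC = $21, price covers variable cost and the firm should produce.
Solving P = MC: -288 - 84y + 9y^2 = 0 ⇒ y = -8/3 or 12. On the upward-sloping branch, y* = 12.
Check: AVC at y = 12 is $96 ≤ P, so revenue covers variable cost.
Profit = P·y − TC = 456·12 − 1609 = $3863.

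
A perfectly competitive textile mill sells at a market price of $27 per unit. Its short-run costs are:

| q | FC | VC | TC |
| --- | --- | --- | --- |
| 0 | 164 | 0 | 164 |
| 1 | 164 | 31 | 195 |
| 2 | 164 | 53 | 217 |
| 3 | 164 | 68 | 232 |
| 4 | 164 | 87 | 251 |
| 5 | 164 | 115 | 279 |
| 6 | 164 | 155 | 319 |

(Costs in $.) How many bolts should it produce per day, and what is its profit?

Profit at each row (π = 27q − TC): q=0: -164; q=1: -168; q=2: -163; q=3: -151; q=4: -143; q=5: -144; q=6: -157.
Profit is maximized at q = 4. AVC there is 87/4 = $21.75 ≤ P, so producing beats shutting down (which would give -$164).

q = 4; profit = -$143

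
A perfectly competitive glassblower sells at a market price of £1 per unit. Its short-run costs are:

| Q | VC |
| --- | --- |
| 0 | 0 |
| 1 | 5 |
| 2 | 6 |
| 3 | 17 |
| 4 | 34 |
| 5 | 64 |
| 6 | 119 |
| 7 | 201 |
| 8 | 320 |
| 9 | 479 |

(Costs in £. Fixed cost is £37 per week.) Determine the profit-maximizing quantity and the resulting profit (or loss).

Compute π = P·Q − TC at each output: Q=0: -37; Q=1: -41; Q=2: -41; Q=3: -51; Q=4: -67; Q=5: -96; Q=6: -150; Q=7: -231; Q=8: -349; Q=9: -507.
Profit is highest at Q = 0. Equivalently, the lowest AVC in the table is 6/2 ≈ £3 at Q = 2, and P = £1 falls below it — price never covers variable cost, so the firm shuts down and loses only its fixed cost.

Q = 0 (shut down); profit = -£37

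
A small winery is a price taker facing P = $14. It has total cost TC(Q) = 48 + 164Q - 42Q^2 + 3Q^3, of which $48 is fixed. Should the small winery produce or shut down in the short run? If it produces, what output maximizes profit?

Shut down

From TC, MC = TC'(Q) = 164 - 84Q + 9Q^2 and AVC = VC/Q = 164 - 42Q + 3Q^2.
The AVC parabola has its vertex at Q = 42/6 = 7, where AVC = 164 - 42·7 + 3·7^2 = $17.
Since P = $14 < min AVC = $17, price fails to cover variable cost at any output.
Shutting down limits the loss to fixed cost, $48.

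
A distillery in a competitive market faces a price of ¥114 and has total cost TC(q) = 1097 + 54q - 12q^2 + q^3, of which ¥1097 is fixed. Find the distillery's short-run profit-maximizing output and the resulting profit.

AVC = 54 - 12q + q^2; min AVC = ¥18 at q = 6. Since P = ¥114 ≥ min AVC, the firm produces.
With MC = 54 - 24q + 3q^2, P = MC on the upward-sloping part at q* = 10.
TR = 114·10 = 1140. TC = 1097 + 340 = 1437. Profit = 1140 − 1437 = -¥297.
That loss of ¥297 beats the ¥1097 the firm would lose by shutting down; producing recovers ¥800 of fixed cost.

Profit = -¥297 at q = 10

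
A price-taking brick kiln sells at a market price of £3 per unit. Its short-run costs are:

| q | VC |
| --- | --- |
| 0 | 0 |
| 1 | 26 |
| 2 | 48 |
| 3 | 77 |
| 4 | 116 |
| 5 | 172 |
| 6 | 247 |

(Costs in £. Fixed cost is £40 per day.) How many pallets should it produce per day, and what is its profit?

Profit at each row (π = 3q − TC): q=0: -40; q=1: -63; q=2: -82; q=3: -108; q=4: -144; q=5: -197; q=6: -269.
Profit is highest at q = 0. Equivalently, the lowest AVC in the table is 48/2 ≈ £24 at q = 2, and P = £3 falls below it — price never covers variable cost, so the firm shuts down and loses only its fixed cost.

q = 0 (shut down); profit = -£40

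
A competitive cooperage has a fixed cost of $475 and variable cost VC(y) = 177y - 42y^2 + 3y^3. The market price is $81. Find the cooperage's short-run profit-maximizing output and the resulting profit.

Profit = -$91 at y = 8

AVC = 177 - 42y + 3y^2; min AVC = $30 at y = 7. Since P = $81 ≥ min AVC, the firm produces.
With MC = 177 - 84y + 9y^2, P = MC on the upward-sloping part at y* = 8.
TR = 81·8 = 648. TC = 475 + 264 = 739. Profit = 648 − 739 = -$91.
Shutting down would mean losing the fixed cost of $475, so operating at a loss of $91 is better by $384.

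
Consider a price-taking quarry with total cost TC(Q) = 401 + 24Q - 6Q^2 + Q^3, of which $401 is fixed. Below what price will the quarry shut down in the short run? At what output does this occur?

$15 per unit, at Q = 3

Short-run supply begins at min AVC. From VC = 24Q - 6Q^2 + Q^3, AVC = 24 - 6Q + Q^2.
At the minimum of AVC, MC = AVC. MC = 24 - 12Q + 3Q^2; setting MC = AVC gives 2Q^2 - 6Q = 0, so Q = 3. min AVC = 15.
So the shutdown price is $15.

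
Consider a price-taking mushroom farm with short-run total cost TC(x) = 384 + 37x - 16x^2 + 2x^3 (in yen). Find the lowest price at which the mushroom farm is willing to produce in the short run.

Short-run supply begins at min AVC. From VC = 37x - 16x^2 + 2x^3, AVC = 37 - 16x + 2x^2.
At the minimum of AVC, MC = AVC. MC = 37 - 32x + 6x^2; setting MC = AVC gives 4x^2 - 16x = 0, so x = 4. min AVC = 5.
For P < ¥5 the firm produces nothing.

¥5 per unit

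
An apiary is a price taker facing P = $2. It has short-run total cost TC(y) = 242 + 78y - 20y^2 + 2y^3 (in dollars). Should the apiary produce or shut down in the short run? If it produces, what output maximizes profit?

From TC, MC = TC'(y) = 78 - 40y + 6y^2 and AVC = VC/y = 78 - 20y + 2y^2.
AVC is minimized where dAVC/dy = -20 + 4y = 0, at y = 5; min AVC = 78 - 20·5 + 2·5^2 = $28.
Since P = $2 < min AVC = $28, price fails to cover variable cost at any output.
Best response: produce nothing and absorb the $242 fixed cost.

Shut down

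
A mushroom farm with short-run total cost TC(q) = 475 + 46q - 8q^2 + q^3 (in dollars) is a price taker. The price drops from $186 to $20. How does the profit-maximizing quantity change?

Output falls from 10 to 0 (the firm shuts down)

MC = 46 - 16q + 3q^2; the shutdown threshold is min AVC = $30 (at q = 4).
With P = $186 above the shutdown price, P = MC gives q = 10.
At P = $20 < min AVC = $30, price no longer covers variable cost at any output, so the firm shuts down: q = 0.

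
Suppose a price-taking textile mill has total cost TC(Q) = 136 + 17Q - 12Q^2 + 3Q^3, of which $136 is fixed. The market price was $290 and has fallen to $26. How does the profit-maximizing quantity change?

Output falls from 7 to 3

AVC = 17 - 12Q + 3Q^2, minimized at Q = 2 where min AVC = $5. MC = 17 - 24Q + 9Q^2.
At P = $290 ≥ min AVC, set P = MC on the rising branch: Q = 7.
At P = $26 ≥ min AVC, set P = MC: Q = 3. The firm stays open but cuts output.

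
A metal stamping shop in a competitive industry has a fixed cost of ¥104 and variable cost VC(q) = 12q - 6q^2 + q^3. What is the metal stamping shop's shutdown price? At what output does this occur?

¥3 per unit, at q = 3

The shutdown price is the minimum of AVC. VC = 12q - 6q^2 + q^3, so AVC = 12 - 6q + q^2.
dAVC/dq = -6 + 2q = 0 gives q = 3. min AVC = 12 - 6·3 + 3^2 = 3.
For P < ¥3 the firm produces nothing.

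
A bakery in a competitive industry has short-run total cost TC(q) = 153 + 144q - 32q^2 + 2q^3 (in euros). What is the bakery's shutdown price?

The firm shuts down when price falls below the minimum of average variable cost. AVC = VC/q = 144 - 32q + 2q^2.
At the minimum of AVC, MC = AVC. MC = 144 - 64q + 6q^2; setting MC = AVC gives 4q^2 - 32q = 0, so q = 8. min AVC = 16.
So the shutdown price is €16.

€16 per unit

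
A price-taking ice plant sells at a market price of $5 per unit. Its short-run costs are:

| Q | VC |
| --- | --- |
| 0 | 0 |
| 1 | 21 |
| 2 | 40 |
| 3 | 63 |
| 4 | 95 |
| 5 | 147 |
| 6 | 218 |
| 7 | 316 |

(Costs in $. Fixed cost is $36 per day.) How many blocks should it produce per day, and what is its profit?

Compute π = P·Q − TC at each output: Q=0: -36; Q=1: -52; Q=2: -66; Q=3: -84; Q=4: -111; Q=5: -158; Q=6: -224; Q=7: -317.
Profit is highest at Q = 0. Equivalently, the lowest AVC in the table is 40/2 ≈ $20 at Q = 2, and P = $5 falls below it — price never covers variable cost, so the firm shuts down and loses only its fixed cost.

Q = 0 (shut down); profit = -$36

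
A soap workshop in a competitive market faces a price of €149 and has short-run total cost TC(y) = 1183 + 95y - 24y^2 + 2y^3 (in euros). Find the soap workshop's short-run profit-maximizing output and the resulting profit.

Profit = -€211 at y = 9

AVC = 95 - 24y + 2y^2 has its minimum €23 at y = 6; price €149 clears that bar, so the firm operates.
MC = 95 - 48y + 6y^2. Setting P = MC and taking the root on the rising branch gives y* = 9.
TR = 149·9 = 1341. TC = 1183 + 369 = 1552. Profit = 1341 − 1552 = -€211.
Shutting down would mean losing the fixed cost of €1183, so operating at a loss of €211 is better by €972.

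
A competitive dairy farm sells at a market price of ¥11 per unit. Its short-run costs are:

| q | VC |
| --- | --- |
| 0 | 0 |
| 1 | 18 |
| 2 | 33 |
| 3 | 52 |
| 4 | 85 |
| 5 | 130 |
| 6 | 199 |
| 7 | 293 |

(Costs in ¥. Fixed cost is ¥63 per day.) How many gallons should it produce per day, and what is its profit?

Compute π = P·q − TC at each output: q=0: -63; q=1: -70; q=2: -74; q=3: -82; q=4: -104; q=5: -138; q=6: -196; q=7: -279.
Profit is highest at q = 0. Equivalently, the lowest AVC in the table is 33/2 ≈ ¥16.50 at q = 2, and P = ¥11 falls below it — price never covers variable cost, so the firm shuts down and loses only its fixed cost.

q = 0 (shut down); profit = -¥63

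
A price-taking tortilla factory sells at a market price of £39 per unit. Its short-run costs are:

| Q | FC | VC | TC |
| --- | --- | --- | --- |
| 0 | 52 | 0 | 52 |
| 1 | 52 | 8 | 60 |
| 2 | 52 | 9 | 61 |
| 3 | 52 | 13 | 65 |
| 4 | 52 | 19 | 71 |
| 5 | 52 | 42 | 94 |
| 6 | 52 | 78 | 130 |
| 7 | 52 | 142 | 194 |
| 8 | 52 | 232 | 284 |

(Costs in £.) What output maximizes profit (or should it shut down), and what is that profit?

Q = 6; profit = £104

Profit at each row (π = 39Q − TC): Q=0: -52; Q=1: -21; Q=2: 17; Q=3: 52; Q=4: 85; Q=5: 101; Q=6: 104; Q=7: 79; Q=8: 28.
Profit is maximized at Q = 6. AVC there is 78/6 = £13 ≤ P, so producing beats shutting down (which would give -£52).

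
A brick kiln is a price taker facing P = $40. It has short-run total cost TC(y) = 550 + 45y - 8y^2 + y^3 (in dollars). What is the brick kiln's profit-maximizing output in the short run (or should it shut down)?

Produce at y = 5

From TC, MC = TC'(y) = 45 - 16y + 3y^2 and AVC = VC/y = 45 - 8y + y^2.
AVC is minimized where dAVC/dy = -8 + 2y = 0, at y = 4; min AVC = 45 - 8·4 + 4^2 = $29.
Since P = $40 ≥ min AVC = $29, price covers variable cost and the firm should produce.
Set P = MC: 40 = 45 - 16y + 3y^2 → 5 - 16y + 3y^2 = 0. The roots are y = 1/3 and y = 5; the profit-maximizing output is on the rising part of MC, so y* = 5.
Check: AVC at y = 5 is $30 ≤ P, so revenue covers variable cost.
Profit = P·y − TC = 40·5 − 700 = -$500, a loss, but smaller than the $550 fixed cost the firm would lose by shutting down.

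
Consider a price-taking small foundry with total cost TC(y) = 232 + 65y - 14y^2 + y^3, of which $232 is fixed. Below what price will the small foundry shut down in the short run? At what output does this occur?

$16 per unit, at y = 7

Short-run supply begins at min AVC. From VC = 65y - 14y^2 + y^3, AVC = 65 - 14y + y^2.
dAVC/dy = -14 + 2y = 0 gives y = 7. min AVC = 65 - 14·7 + 7^2 = 16.
The firm shuts down for any P below $16.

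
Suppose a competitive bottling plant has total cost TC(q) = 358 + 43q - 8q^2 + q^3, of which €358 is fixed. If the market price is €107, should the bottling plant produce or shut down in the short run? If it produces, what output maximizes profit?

From TC, MC = TC'(q) = 43 - 16q + 3q^2 and AVC = VC/q = 43 - 8q + q^2.
The AVC parabola has its vertex at q = 8/2 = 4, where AVC = 43 - 8·4 + 4^2 = €27.
P = €107 exceeds min AVC = €27, so the firm stays open.
P = MC gives -64 - 16q + 3q^2 = 0, with roots -8/3 and 8. Take the larger (rising MC): q* = 8.
Check: AVC at q = 8 is €43 ≤ P, so revenue covers variable cost.
Profit = P·q − TC = 107·8 − 702 = €154.

Produce at q = 8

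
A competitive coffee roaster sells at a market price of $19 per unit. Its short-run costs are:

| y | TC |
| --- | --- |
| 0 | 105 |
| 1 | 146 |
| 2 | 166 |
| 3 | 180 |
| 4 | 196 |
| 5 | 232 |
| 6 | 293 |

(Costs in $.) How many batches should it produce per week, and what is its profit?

y = 0 (shut down); profit = -$105

Tabulate TR − TC: y=0: -105; y=1: -127; y=2: -128; y=3: -123; y=4: -120; y=5: -137; y=6: -179.
Profit is highest at y = 0. Equivalently, the lowest AVC in the table is 91/4 ≈ $22.75 at y = 4, and P = $19 falls below it — price never covers variable cost, so the firm shuts down and loses only its fixed cost.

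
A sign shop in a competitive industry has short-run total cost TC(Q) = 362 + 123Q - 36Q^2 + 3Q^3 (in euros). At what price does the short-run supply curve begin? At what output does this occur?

€15 per unit, at Q = 6

Short-run supply begins at min AVC. From VC = 123Q - 36Q^2 + 3Q^3, AVC = 123 - 36Q + 3Q^2.
At the minimum of AVC, MC = AVC. MC = 123 - 72Q + 9Q^2; setting MC = AVC gives 6Q^2 - 36Q = 0, so Q = 6. min AVC = 15.
For P < €15 the firm produces nothing.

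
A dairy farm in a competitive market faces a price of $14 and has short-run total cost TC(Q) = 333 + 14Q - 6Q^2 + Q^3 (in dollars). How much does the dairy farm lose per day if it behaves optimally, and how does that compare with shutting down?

Profit = -$301 at Q = 4

AVC = 14 - 6Q + Q^2 has its minimum $5 at Q = 3; price $14 clears that bar, so the firm operates.
With MC = 14 - 12Q + 3Q^2, P = MC on the upward-sloping part at Q* = 4.
TR = 14·4 = 56. TC = 333 + 24 = 357. Profit = 56 − 357 = -$301.
That loss of $301 beats the $333 the firm would lose by shutting down; producing recovers $32 of fixed cost.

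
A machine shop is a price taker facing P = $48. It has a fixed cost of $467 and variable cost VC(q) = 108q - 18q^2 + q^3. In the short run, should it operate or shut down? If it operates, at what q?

Produce at q = 10

From TC, MC = TC'(q) = 108 - 36q + 3q^2 and AVC = VC/q = 108 - 18q + q^2.
The AVC parabola has its vertex at q = 18/2 = 9, where AVC = 108 - 18·9 + 9^2 = $27.
Since P = $48 ≥ min AVC = $27, price covers variable cost and the firm should produce.
P = MC gives 60 - 36q + 3q^2 = 0, with roots 2 and 10. Take the larger (rising MC): q* = 10.
Check: AVC at q = 10 is $28 ≤ P, so revenue covers variable cost.
Profit = P·q − TC = 48·10 − 747 = -$267, a loss, but smaller than the $467 fixed cost the firm would lose by shutting down.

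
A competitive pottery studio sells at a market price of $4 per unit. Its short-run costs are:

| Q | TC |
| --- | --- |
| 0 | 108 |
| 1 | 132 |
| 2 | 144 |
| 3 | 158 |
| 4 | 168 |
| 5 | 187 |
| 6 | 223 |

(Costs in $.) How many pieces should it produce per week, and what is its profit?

Q = 0 (shut down); profit = -$108

Compute π = P·Q − TC at each output: Q=0: -108; Q=1: -128; Q=2: -136; Q=3: -146; Q=4: -152; Q=5: -167; Q=6: -199.
Profit is highest at Q = 0. Equivalently, the lowest AVC in the table is 60/4 ≈ $15 at Q = 4, and P = $4 falls below it — price never covers variable cost, so the firm shuts down and loses only its fixed cost.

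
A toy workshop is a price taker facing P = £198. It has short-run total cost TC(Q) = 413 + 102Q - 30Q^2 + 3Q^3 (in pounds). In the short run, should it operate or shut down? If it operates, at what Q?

Produce at Q = 8

Variable cost is VC = 102Q - 30Q^2 + 3Q^3, so AVC = VC/Q = 102 - 30Q + 3Q^2 and MC = dTC/dQ = 102 - 60Q + 9Q^2.
The AVC parabola has its vertex at Q = 30/6 = 5, where AVC = 102 - 30·5 + 3·5^2 = £27.
Because £198 ≥ £27, revenue can cover variable cost; the firm operates.
Solving P = MC: -96 - 60Q + 9Q^2 = 0 ⇒ Q = -4/3 or 8. On the upward-sloping branch, Q* = 8.
Check: AVC at Q = 8 is £54 ≤ P, so revenue covers variable cost.
Profit = P·Q − TC = 198·8 − 845 = £739.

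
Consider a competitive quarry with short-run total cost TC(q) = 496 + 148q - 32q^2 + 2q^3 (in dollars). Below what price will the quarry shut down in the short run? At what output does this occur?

The firm shuts down when price falls below the minimum of average variable cost. AVC = VC/q = 148 - 32q + 2q^2.
At the minimum of AVC, MC = AVC. MC = 148 - 64q + 6q^2; setting MC = AVC gives 4q^2 - 32q = 0, so q = 8. min AVC = 20.
So the shutdown price is $20.

$20 per unit, at q = 8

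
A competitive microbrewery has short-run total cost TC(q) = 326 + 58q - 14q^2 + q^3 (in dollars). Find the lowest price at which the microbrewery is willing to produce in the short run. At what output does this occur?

$9 per unit, at q = 7

The shutdown price is the minimum of AVC. VC = 58q - 14q^2 + q^3, so AVC = 58 - 14q + q^2.
At the minimum of AVC, MC = AVC. MC = 58 - 28q + 3q^2; setting MC = AVC gives 2q^2 - 14q = 0, so q = 7. min AVC = 9.
For P < $9 the firm produces nothing.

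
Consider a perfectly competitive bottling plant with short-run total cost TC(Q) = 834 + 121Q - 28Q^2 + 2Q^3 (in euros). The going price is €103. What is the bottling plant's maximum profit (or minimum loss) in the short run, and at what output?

AVC = 121 - 28Q + 2Q^2; min AVC = €23 at Q = 7. Since P = €103 ≥ min AVC, the firm produces.
MC = 121 - 56Q + 6Q^2. Setting P = MC and taking the root on the rising branch gives Q* = 9.
TR = 103·9 = 927. TC = 834 + 279 = 1113. Profit = 927 − 1113 = -€186.
Shutting down would mean losing the fixed cost of €834, so operating at a loss of €186 is better by €648.

Profit = -€186 at Q = 9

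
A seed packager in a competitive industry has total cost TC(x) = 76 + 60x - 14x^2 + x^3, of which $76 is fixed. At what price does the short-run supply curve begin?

$11 per unit

The firm shuts down when price falls below the minimum of average variable cost. AVC = VC/x = 60 - 14x + x^2.
dAVC/dx = -14 + 2x = 0 gives x = 7. min AVC = 60 - 14·7 + 7^2 = 11.
So the shutdown price is $11.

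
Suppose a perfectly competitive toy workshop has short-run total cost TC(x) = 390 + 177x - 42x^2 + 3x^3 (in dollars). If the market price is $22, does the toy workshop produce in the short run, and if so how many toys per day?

Shut down

Variable cost is VC = 177x - 42x^2 + 3x^3, so AVC = VC/x = 177 - 42x + 3x^2 and MC = dTC/dx = 177 - 84x + 9x^2.
AVC is minimized where dAVC/dx = -42 + 6x = 0, at x = 7; min AVC = 177 - 42·7 + 3·7^2 = $30.
With P < min AVC ($22 < $30), every unit sold adds to the loss.
Best response: produce nothing and absorb the $390 fixed cost.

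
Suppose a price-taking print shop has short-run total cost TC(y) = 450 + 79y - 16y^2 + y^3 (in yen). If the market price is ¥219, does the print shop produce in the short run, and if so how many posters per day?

Variable cost is VC = 79y - 16y^2 + y^3, so AVC = VC/y = 79 - 16y + y^2 and MC = dTC/dy = 79 - 32y + 3y^2.
The AVC parabola has its vertex at y = 16/2 = 8, where AVC = 79 - 16·8 + 8^2 = ¥15.
P = ¥219 exceeds min AVC = ¥15, so the firm stays open.
Set P = MC: 219 = 79 - 32y + 3y^2 → -140 - 32y + 3y^2 = 0. The roots are y = -10/3 and y = 14; the profit-maximizing output is on the rising part of MC, so y* = 14.
Check: AVC at y = 14 is ¥51 ≤ P, so revenue covers variable cost.
Profit = P·y − TC = 219·14 − 1164 = ¥1902.

Produce at y = 14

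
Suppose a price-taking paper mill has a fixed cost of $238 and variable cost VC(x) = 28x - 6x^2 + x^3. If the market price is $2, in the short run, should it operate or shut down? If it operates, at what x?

Variable cost is VC = 28x - 6x^2 + x^3, so AVC = VC/x = 28 - 6x + x^2 and MC = dTC/dx = 28 - 12x + 3x^2.
AVC hits its minimum where MC = AVC, at x = 3, giving min AVC = 28 - 6·3 + 3^2 = $19.
With P < min AVC ($2 < $19), every unit sold adds to the loss.
Shutting down limits the loss to fixed cost, $238.

Shut down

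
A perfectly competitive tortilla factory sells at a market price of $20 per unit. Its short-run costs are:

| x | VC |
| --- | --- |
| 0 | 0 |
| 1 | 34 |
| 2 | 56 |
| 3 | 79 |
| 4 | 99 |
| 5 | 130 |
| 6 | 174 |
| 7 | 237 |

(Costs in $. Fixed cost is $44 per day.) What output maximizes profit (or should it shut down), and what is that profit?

x = 0 (shut down); profit = -$44

Compute π = P·x − TC at each output: x=0: -44; x=1: -58; x=2: -60; x=3: -63; x=4: -63; x=5: -74; x=6: -98; x=7: -141.
Profit is highest at x = 0. Equivalently, the lowest AVC in the table is 99/4 ≈ $24.75 at x = 4, and P = $20 falls below it — price never covers variable cost, so the firm shuts down and loses only its fixed cost.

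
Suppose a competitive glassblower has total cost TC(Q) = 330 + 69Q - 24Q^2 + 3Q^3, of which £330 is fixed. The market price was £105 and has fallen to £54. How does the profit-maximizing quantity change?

AVC = 69 - 24Q + 3Q^2, minimized at Q = 4 where min AVC = £21. MC = 69 - 48Q + 9Q^2.
With P = £105 above the shutdown price, P = MC gives Q = 6.
At P = £54 ≥ min AVC, set P = MC: Q = 5. The firm stays open but cuts output.

Output falls from 6 to 5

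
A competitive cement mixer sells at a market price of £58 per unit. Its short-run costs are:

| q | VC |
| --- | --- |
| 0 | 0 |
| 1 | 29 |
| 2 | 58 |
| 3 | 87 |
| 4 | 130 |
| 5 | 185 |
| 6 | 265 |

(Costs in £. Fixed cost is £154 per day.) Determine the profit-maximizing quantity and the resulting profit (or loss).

q = 5; profit = -£49

Compute π = P·q − TC at each output: q=0: -154; q=1: -125; q=2: -96; q=3: -67; q=4: -52; q=5: -49; q=6: -71.
Profit is maximized at q = 5. AVC there is 185/5 = £37 ≤ P, so producing beats shutting down (which would give -£154).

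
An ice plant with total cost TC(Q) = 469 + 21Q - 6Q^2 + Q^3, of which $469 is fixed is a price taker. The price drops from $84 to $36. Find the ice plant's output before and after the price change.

MC = 21 - 12Q + 3Q^2; the shutdown threshold is min AVC = $12 (at Q = 3).
With P = $84 above the shutdown price, P = MC gives Q = 7.
At P = $36 ≥ min AVC, set P = MC: Q = 5. The firm stays open but cuts output.

Output falls from 7 to 5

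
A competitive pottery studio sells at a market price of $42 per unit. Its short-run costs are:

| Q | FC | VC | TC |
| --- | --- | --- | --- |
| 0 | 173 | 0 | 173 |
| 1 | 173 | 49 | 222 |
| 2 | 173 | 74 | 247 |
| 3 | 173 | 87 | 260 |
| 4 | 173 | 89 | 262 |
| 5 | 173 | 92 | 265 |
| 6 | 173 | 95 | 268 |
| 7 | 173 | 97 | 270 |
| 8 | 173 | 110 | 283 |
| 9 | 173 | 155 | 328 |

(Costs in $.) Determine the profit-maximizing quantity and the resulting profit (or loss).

Profit at each row (π = 42Q − TC): Q=0: -173; Q=1: -180; Q=2: -163; Q=3: -134; Q=4: -94; Q=5: -55; Q=6: -16; Q=7: 24; Q=8: 53; Q=9: 50.
Profit is maximized at Q = 8. AVC there is 110/8 = $13.75 ≤ P, so producing beats shutting down (which would give -$173).

Q = 8; profit = $53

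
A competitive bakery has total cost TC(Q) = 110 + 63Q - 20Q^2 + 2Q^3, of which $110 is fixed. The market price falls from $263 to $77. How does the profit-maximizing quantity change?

AVC = 63 - 20Q + 2Q^2, minimized at Q = 5 where min AVC = $13. MC = 63 - 40Q + 6Q^2.
At P = $263 ≥ min AVC, set P = MC on the rising branch: Q = 10.
At P = $77 ≥ min AVC, set P = MC: Q = 7. The firm stays open but cuts output.

Output falls from 10 to 7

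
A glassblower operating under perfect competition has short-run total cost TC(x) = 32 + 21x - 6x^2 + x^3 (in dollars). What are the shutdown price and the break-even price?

Shutdown price = min AVC. AVC = 21 - 6x + x^2, with vertex at x = 3 and minimum $12.
ATC = 32/x + 21 - 6x + x^2. Setting dATC/dx = −32/x^2 − 6 + 2x = 0 gives x = 4 (since 2·4^3 − 6·4^2 = 32).
min ATC = 32/4 + 21 − 6·4 + 4^2 = $21. That is the break-even price.
For $12 ≤ P < $21 the firm produces at a loss; below $12 it shuts down.

Shutdown price = $12; break-even price = $21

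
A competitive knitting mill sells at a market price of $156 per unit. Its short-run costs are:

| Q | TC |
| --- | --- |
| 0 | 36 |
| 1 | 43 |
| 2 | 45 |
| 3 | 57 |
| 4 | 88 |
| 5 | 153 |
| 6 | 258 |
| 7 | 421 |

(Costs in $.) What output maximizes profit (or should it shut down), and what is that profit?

Q = 6; profit = $678

Tabulate TR − TC: Q=0: -36; Q=1: 113; Q=2: 267; Q=3: 411; Q=4: 536; Q=5: 627; Q=6: 678; Q=7: 671.
Profit is maximized at Q = 6. AVC there is 222/6 = $37 ≤ P, so producing beats shutting down (which would give -$36).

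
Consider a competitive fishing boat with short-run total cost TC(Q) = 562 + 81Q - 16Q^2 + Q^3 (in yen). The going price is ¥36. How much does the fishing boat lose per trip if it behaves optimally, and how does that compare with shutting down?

AVC = 81 - 16Q + Q^2; min AVC = ¥17 at Q = 8. Since P = ¥36 ≥ min AVC, the firm produces.
With MC = 81 - 32Q + 3Q^2, P = MC on the upward-sloping part at Q* = 9.
TR = 36·9 = 324. TC = 562 + 162 = 724. Profit = 324 − 724 = -¥400.
By producing, the firm covers all variable cost plus ¥162 of fixed cost; shutting down would lose the full ¥562.

Profit = -¥400 at Q = 9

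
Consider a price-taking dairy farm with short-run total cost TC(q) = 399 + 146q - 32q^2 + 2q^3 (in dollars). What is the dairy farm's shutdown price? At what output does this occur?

The firm shuts down when price falls below the minimum of average variable cost. AVC = VC/q = 146 - 32q + 2q^2.
dAVC/dq = -32 + 4q = 0 gives q = 8. min AVC = 146 - 32·8 + 2·8^2 = 18.
So the shutdown price is $18.

$18 per unit, at q = 8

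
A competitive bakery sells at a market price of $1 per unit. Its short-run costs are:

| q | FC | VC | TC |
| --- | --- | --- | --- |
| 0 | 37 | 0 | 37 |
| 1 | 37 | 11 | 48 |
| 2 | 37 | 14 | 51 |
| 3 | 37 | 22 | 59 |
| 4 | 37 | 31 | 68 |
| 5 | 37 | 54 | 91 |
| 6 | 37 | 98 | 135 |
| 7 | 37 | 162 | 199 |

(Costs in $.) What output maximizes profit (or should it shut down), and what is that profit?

Profit at each row (π = 1q − TC): q=0: -37; q=1: -47; q=2: -49; q=3: -56; q=4: -64; q=5: -86; q=6: -129; q=7: -192.
Profit is highest at q = 0. Equivalently, the lowest AVC in the table is 14/2 ≈ $7 at q = 2, and P = $1 falls below it — price never covers variable cost, so the firm shuts down and loses only its fixed cost.

q = 0 (shut down); profit = -$37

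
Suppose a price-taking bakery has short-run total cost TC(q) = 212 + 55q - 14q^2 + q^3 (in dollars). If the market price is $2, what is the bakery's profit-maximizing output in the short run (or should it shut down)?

Shut down

Variable cost is VC = 55q - 14q^2 + q^3, so AVC = VC/q = 55 - 14q + q^2 and MC = dTC/dq = 55 - 28q + 3q^2.
The AVC parabola has its vertex at q = 14/2 = 7, where AVC = 55 - 14·7 + 7^2 = $6.
Since P = $2 < min AVC = $6, price fails to cover variable cost at any output.
Shutting down limits the loss to fixed cost, $212.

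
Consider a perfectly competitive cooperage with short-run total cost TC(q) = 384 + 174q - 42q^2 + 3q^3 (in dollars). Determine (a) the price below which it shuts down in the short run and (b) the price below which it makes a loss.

Shutdown price = $27; break-even price = $78

AVC = 174 - 42q + 3q^2; minimized at q = 7, giving min AVC = $27. That is the shutdown price.
ATC = 384/q + 174 - 42q + 3q^2. Setting dATC/dq = −384/q^2 − 42 + 6q = 0 gives q = 8 (since 6·8^3 − 42·8^2 = 384).
min ATC = 384/8 + 174 − 42·8 + 3·8^2 = $78. That is the break-even price.
For $27 ≤ P < $78 the firm produces at a loss; below $27 it shuts down.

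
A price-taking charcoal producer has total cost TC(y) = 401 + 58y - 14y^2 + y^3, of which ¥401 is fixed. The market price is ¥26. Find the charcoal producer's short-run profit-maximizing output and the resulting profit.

Profit = -¥273 at y = 8

AVC = 58 - 14y + y^2; min AVC = ¥9 at y = 7. Since P = ¥26 ≥ min AVC, the firm produces.
With MC = 58 - 28y + 3y^2, P = MC on the upward-sloping part at y* = 8.
TR = 26·8 = 208. TC = 401 + 80 = 481. Profit = 208 − 481 = -¥273.
By producing, the firm covers all variable cost plus ¥128 of fixed cost; shutting down would lose the full ¥401.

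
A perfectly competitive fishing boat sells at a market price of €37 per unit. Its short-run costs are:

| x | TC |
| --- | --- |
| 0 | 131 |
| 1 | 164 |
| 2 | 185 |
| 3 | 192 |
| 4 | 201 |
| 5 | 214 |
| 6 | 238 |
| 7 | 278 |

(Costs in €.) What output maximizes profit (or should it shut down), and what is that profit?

Tabulate TR − TC: x=0: -131; x=1: -127; x=2: -111; x=3: -81; x=4: -53; x=5: -29; x=6: -16; x=7: -19.
Profit is maximized at x = 6. AVC there is 107/6 = €17.83 ≤ P, so producing beats shutting down (which would give -€131).

x = 6; profit = -€16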